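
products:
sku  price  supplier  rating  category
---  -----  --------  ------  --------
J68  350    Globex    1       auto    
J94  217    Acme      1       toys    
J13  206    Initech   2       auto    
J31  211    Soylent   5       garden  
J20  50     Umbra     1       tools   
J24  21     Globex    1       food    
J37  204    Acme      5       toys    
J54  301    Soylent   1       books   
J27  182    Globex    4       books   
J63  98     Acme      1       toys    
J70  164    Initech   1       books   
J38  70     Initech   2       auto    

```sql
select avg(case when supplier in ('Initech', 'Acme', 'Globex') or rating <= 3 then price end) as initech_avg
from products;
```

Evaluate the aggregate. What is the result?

169.3636363636

sku=J68: ✓ → 350
sku=J94: ✓ → 217
sku=J13: ✓ → 206
sku=J31: ✗
sku=J20: ✓ → 50
sku=J24: ✓ → 21
sku=J37: ✓ → 204
sku=J54: ✓ → 301
sku=J27: ✓ → 182
sku=J63: ✓ → 98
sku=J70: ✓ → 164
sku=J38: ✓ → 70
initech_avg = (350 + 217 + 206 + 50 + 21 + 204 + 301 + 182 + 98 + 164 + 70) / 11 = 169.3636363636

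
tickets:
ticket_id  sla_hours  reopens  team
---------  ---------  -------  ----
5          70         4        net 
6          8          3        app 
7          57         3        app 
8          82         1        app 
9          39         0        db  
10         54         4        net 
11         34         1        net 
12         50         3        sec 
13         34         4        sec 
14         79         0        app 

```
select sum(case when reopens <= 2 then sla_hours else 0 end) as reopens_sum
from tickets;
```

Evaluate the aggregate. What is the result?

ticket_id=5: ✗
ticket_id=6: ✗
ticket_id=7: ✗
ticket_id=8: ✓ → 82
ticket_id=9: ✓ → 39
ticket_id=10: ✗
ticket_id=11: ✓ → 34
ticket_id=12: ✗
ticket_id=13: ✗
ticket_id=14: ✓ → 79
reopens_sum = 82 + 39 + 34 + 79 = 234

234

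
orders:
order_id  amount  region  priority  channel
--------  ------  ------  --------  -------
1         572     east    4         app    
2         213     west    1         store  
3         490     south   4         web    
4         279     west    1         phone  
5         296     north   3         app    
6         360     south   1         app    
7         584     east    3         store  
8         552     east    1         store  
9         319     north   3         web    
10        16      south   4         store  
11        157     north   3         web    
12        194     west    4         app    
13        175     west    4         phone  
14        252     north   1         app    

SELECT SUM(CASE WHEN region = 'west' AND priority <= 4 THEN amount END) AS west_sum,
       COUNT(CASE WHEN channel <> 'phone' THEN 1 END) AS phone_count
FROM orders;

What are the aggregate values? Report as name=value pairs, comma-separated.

[west_sum: region = 'west' AND priority <= 4]
order_id=1: ✗
order_id=2: ✓ → 213
order_id=3: ✗
order_id=4: ✓ → 279
order_id=5: ✗
order_id=6: ✗
order_id=7: ✗
order_id=8: ✗
order_id=9: ✗
order_id=10: ✗
order_id=11: ✗
order_id=12: ✓ → 194
order_id=13: ✓ → 175
order_id=14: ✗
west_sum = 213 + 279 + 194 + 175 = 861
—
[phone_count: channel <> 'phone']
order_id=1: ✓ → 1
order_id=2: ✓ → 1
order_id=3: ✓ → 1
order_id=4: ✗
order_id=5: ✓ → 1
order_id=6: ✓ → 1
order_id=7: ✓ → 1
order_id=8: ✓ → 1
order_id=9: ✓ → 1
order_id=10: ✓ → 1
order_id=11: ✓ → 1
order_id=12: ✓ → 1
order_id=13: ✗
order_id=14: ✓ → 1
phone_count = COUNT(1, 1, 1, 1, 1, 1, 1, 1, 1, 1, 1, 1) = 12

west_sum=861, phone_count=12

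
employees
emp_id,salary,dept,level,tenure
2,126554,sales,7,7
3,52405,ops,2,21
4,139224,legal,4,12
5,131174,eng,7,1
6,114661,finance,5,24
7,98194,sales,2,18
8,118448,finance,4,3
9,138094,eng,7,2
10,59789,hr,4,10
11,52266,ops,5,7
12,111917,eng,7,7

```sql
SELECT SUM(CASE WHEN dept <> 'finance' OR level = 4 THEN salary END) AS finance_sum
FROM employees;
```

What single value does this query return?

1028065

emp_id=2: ✓ → 126554
emp_id=3: ✓ → 52405
emp_id=4: ✓ → 139224
emp_id=5: ✓ → 131174
emp_id=6: ✗
emp_id=7: ✓ → 98194
emp_id=8: ✓ → 118448
emp_id=9: ✓ → 138094
emp_id=10: ✓ → 59789
emp_id=11: ✓ → 52266
emp_id=12: ✓ → 111917
finance_sum = 126554 + 52405 + 139224 + 131174 + 98194 + 118448 + 138094 + 59789 + 52266 + 111917 = 1028065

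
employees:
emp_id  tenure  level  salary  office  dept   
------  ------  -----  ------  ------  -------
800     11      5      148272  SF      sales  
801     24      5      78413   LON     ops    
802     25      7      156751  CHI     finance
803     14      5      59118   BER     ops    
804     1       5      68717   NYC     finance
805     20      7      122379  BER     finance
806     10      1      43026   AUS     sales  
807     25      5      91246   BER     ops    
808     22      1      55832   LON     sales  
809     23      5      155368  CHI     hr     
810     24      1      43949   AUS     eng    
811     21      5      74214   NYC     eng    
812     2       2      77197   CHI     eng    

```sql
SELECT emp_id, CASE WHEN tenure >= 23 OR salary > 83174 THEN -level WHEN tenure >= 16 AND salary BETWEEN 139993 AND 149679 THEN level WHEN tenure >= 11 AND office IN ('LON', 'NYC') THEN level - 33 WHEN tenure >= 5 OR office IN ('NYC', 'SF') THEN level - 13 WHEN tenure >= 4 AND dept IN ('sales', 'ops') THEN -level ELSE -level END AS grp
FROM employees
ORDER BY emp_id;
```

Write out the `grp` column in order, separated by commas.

emp_id=800: tenure >= 23 OR salary > 83174 → -5
emp_id=801: tenure >= 23 OR salary > 83174 → -5
emp_id=802: tenure >= 23 OR salary > 83174 → -7
emp_id=803: tenure >= 5 OR office IN ('NYC', 'SF') → -8
emp_id=804: tenure >= 5 OR office IN ('NYC', 'SF') → -8
emp_id=805: tenure >= 23 OR salary > 83174 → -7
emp_id=806: tenure >= 5 OR office IN ('NYC', 'SF') → -12
emp_id=807: tenure >= 23 OR salary > 83174 → -5
emp_id=808: tenure >= 11 AND office IN ('LON', 'NYC') → -32
emp_id=809: tenure >= 23 OR salary > 83174 → -5
emp_id=810: tenure >= 23 OR salary > 83174 → -1
emp_id=811: tenure >= 11 AND office IN ('LON', 'NYC') → -28
emp_id=812: ELSE → -2

-5, -5, -7, -8, -8, -7, -12, -5, -32, -5, -1, -28, -2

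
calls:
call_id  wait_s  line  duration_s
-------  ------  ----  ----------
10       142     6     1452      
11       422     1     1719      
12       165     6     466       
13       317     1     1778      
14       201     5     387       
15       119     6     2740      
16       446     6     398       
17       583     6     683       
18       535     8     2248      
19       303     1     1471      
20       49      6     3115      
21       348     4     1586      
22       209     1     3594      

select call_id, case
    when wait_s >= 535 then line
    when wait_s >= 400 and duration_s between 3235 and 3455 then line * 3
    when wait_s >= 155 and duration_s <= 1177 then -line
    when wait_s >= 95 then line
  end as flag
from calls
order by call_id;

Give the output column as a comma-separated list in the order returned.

6, 1, -6, 1, -5, 6, -6, 6, 8, 1, NULL, 4, 1

call_id=10: wait_s >= 95 → 6
call_id=11: wait_s >= 95 → 1
call_id=12: wait_s >= 155 and duration_s <= 1177 → -6
call_id=13: wait_s >= 95 → 1
call_id=14: wait_s >= 155 and duration_s <= 1177 → -5
call_id=15: wait_s >= 95 → 6
call_id=16: wait_s >= 155 and duration_s <= 1177 → -6
call_id=17: wait_s >= 535 → 6
call_id=18: wait_s >= 535 → 8
call_id=19: wait_s >= 95 → 1
call_id=20: (no match → NULL) → NULL
call_id=21: wait_s >= 95 → 4
call_id=22: wait_s >= 95 → 1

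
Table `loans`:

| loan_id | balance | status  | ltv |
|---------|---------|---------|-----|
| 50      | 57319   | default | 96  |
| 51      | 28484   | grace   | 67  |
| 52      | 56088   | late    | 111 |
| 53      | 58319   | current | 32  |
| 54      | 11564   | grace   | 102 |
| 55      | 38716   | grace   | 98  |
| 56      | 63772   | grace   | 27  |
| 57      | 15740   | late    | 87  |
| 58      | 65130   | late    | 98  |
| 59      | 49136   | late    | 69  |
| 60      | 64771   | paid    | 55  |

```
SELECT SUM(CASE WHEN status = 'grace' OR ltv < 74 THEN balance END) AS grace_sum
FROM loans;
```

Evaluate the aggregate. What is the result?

loan_id=50: ✗
loan_id=51: ✓ → 28484
loan_id=52: ✗
loan_id=53: ✓ → 58319
loan_id=54: ✓ → 11564
loan_id=55: ✓ → 38716
loan_id=56: ✓ → 63772
loan_id=57: ✗
loan_id=58: ✗
loan_id=59: ✓ → 49136
loan_id=60: ✓ → 64771
grace_sum = 28484 + 58319 + 11564 + 38716 + 63772 + 49136 + 64771 = 314762

314762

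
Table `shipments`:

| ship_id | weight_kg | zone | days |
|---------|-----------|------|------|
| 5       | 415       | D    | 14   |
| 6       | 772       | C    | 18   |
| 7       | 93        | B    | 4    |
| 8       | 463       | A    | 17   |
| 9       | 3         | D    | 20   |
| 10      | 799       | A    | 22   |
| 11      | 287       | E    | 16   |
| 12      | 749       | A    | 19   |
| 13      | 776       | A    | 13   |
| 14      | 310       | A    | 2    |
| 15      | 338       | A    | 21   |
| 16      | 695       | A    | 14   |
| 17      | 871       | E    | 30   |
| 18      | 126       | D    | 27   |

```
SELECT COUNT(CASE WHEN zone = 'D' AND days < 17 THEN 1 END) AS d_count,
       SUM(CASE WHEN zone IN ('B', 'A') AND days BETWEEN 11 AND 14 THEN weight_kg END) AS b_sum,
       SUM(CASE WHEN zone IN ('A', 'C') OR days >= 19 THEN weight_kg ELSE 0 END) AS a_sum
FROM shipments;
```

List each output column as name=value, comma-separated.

[d_count: zone = 'D' AND days < 17]
ship_id=5: ✓ → 1
ship_id=6: ✗
ship_id=7: ✗
ship_id=8: ✗
ship_id=9: ✗
ship_id=10: ✗
ship_id=11: ✗
ship_id=12: ✗
ship_id=13: ✗
ship_id=14: ✗
ship_id=15: ✗
ship_id=16: ✗
ship_id=17: ✗
ship_id=18: ✗
d_count = COUNT(1) = 1
—
[b_sum: zone IN ('B', 'A') AND days BETWEEN 11 AND 14]
ship_id=5: ✗
ship_id=6: ✗
ship_id=7: ✗
ship_id=8: ✗
ship_id=9: ✗
ship_id=10: ✗
ship_id=11: ✗
ship_id=12: ✗
ship_id=13: ✓ → 776
ship_id=14: ✗
ship_id=15: ✗
ship_id=16: ✓ → 695
ship_id=17: ✗
ship_id=18: ✗
b_sum = 776 + 695 = 1471
—
[a_sum: zone IN ('A', 'C') OR days >= 19]
ship_id=5: ✗
ship_id=6: ✓ → 772
ship_id=7: ✗
ship_id=8: ✓ → 463
ship_id=9: ✓ → 3
ship_id=10: ✓ → 799
ship_id=11: ✗
ship_id=12: ✓ → 749
ship_id=13: ✓ → 776
ship_id=14: ✓ → 310
ship_id=15: ✓ → 338
ship_id=16: ✓ → 695
ship_id=17: ✓ → 871
ship_id=18: ✓ → 126
a_sum = 772 + 463 + 3 + 799 + 749 + 776 + 310 + 338 + 695 + 871 + 126 = 5902

d_count=1, b_sum=1471, a_sum=5902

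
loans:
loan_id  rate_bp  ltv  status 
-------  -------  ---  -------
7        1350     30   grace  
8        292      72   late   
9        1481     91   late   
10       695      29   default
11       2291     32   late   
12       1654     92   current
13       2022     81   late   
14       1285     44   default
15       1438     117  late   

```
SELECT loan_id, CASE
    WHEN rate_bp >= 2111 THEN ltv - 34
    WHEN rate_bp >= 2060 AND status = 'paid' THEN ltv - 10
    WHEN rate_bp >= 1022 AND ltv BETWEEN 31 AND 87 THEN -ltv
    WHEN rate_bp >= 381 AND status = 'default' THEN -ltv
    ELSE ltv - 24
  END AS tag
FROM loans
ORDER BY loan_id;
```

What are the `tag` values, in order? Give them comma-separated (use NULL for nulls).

loan_id=7: ELSE → 6
loan_id=8: ELSE → 48
loan_id=9: ELSE → 67
loan_id=10: rate_bp >= 381 AND status = 'default' → -29
loan_id=11: rate_bp >= 2111 → -2
loan_id=12: ELSE → 68
loan_id=13: rate_bp >= 1022 AND ltv BETWEEN 31 AND 87 → -81
loan_id=14: rate_bp >= 1022 AND ltv BETWEEN 31 AND 87 → -44
loan_id=15: ELSE → 93

6, 48, 67, -29, -2, 68, -81, -44, 93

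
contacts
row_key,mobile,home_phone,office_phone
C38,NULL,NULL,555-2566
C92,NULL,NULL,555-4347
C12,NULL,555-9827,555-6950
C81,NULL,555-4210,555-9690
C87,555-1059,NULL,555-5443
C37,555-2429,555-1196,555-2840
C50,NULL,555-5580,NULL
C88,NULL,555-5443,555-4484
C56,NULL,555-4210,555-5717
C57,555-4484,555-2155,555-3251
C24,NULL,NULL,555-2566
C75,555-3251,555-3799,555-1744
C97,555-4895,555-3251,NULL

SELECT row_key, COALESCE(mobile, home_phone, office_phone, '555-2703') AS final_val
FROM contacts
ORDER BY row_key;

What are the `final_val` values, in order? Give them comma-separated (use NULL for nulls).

555-9827, 555-2566, 555-2429, 555-2566, 555-5580, 555-4210, 555-4484, 555-3251, 555-4210, 555-1059, 555-5443, 555-4347, 555-4895

row_key=C12: mobile=NULL, home_phone=555-9827 → 555-9827
row_key=C24: mobile=NULL, home_phone=NULL, office_phone=555-2566 → 555-2566
row_key=C37: mobile=555-2429 → 555-2429
row_key=C38: mobile=NULL, home_phone=NULL, office_phone=555-2566 → 555-2566
row_key=C50: mobile=NULL, home_phone=555-5580 → 555-5580
row_key=C56: mobile=NULL, home_phone=555-4210 → 555-4210
row_key=C57: mobile=555-4484 → 555-4484
row_key=C75: mobile=555-3251 → 555-3251
row_key=C81: mobile=NULL, home_phone=555-4210 → 555-4210
row_key=C87: mobile=555-1059 → 555-1059
row_key=C88: mobile=NULL, home_phone=555-5443 → 555-5443
row_key=C92: mobile=NULL, home_phone=NULL, office_phone=555-4347 → 555-4347
row_key=C97: mobile=555-4895 → 555-4895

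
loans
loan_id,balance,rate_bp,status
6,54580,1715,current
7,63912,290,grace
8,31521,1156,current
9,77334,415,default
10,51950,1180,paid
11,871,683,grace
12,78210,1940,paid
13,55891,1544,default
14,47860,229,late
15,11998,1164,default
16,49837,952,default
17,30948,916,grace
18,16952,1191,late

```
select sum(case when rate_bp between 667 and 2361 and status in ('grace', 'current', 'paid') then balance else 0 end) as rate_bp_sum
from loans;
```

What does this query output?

248080

loan_id=6: ✓ → 54580
loan_id=7: ✗
loan_id=8: ✓ → 31521
loan_id=9: ✗
loan_id=10: ✓ → 51950
loan_id=11: ✓ → 871
loan_id=12: ✓ → 78210
loan_id=13: ✗
loan_id=14: ✗
loan_id=15: ✗
loan_id=16: ✗
loan_id=17: ✓ → 30948
loan_id=18: ✗
rate_bp_sum = 54580 + 31521 + 51950 + 871 + 78210 + 30948 = 248080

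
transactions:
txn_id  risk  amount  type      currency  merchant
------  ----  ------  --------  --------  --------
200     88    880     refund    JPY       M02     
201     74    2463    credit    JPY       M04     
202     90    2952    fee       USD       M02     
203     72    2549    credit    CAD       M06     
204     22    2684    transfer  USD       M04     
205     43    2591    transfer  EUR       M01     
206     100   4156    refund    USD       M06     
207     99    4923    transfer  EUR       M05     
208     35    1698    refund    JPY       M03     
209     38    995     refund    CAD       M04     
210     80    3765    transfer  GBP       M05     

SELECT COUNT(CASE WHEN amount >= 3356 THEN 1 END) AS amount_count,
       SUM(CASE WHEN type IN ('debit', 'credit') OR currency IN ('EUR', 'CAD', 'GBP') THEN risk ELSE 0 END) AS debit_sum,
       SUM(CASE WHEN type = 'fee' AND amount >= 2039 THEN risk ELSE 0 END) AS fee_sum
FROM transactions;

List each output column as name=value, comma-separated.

amount_count=3, debit_sum=406, fee_sum=90

[amount_count: amount >= 3356]
txn_id=200: ✗
txn_id=201: ✗
txn_id=202: ✗
txn_id=203: ✗
txn_id=204: ✗
txn_id=205: ✗
txn_id=206: ✓ → 1
txn_id=207: ✓ → 1
txn_id=208: ✗
txn_id=209: ✗
txn_id=210: ✓ → 1
amount_count = COUNT(1, 1, 1) = 3
—
[debit_sum: type IN ('debit', 'credit') OR currency IN ('EUR', 'CAD', 'GBP')]
txn_id=200: ✗
txn_id=201: ✓ → 74
txn_id=202: ✗
txn_id=203: ✓ → 72
txn_id=204: ✗
txn_id=205: ✓ → 43
txn_id=206: ✗
txn_id=207: ✓ → 99
txn_id=208: ✗
txn_id=209: ✓ → 38
txn_id=210: ✓ → 80
debit_sum = 74 + 72 + 43 + 99 + 38 + 80 = 406
—
[fee_sum: type = 'fee' AND amount >= 2039]
txn_id=200: ✗
txn_id=201: ✗
txn_id=202: ✓ → 90
txn_id=203: ✗
txn_id=204: ✗
txn_id=205: ✗
txn_id=206: ✗
txn_id=207: ✗
txn_id=208: ✗
txn_id=209: ✗
txn_id=210: ✗
fee_sum = 90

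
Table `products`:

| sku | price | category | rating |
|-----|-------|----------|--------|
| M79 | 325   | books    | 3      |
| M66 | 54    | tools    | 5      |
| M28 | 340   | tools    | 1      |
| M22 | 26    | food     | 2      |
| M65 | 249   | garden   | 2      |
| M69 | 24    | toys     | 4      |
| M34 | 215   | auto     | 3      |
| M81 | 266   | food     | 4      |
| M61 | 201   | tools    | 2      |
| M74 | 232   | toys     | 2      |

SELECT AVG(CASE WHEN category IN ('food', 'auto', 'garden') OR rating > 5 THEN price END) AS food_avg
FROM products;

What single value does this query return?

189

sku=M79: ✗
sku=M66: ✗
sku=M28: ✗
sku=M22: ✓ → 26
sku=M65: ✓ → 249
sku=M69: ✗
sku=M34: ✓ → 215
sku=M81: ✓ → 266
sku=M61: ✗
sku=M74: ✗
food_avg = (26 + 249 + 215 + 266) / 4 = 189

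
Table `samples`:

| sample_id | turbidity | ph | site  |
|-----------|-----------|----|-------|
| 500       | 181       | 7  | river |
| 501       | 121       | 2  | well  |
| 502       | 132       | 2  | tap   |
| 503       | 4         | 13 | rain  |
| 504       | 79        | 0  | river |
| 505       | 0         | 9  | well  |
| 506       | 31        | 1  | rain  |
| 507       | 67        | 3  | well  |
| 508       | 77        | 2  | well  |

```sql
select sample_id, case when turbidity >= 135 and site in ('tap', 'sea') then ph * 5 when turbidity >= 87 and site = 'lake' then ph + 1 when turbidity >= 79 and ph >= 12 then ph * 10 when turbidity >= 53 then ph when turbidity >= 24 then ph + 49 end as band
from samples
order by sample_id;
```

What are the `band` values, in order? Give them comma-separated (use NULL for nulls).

7, 2, 2, NULL, 0, NULL, 50, 3, 2

sample_id=500: turbidity >= 53 → 7
sample_id=501: turbidity >= 53 → 2
sample_id=502: turbidity >= 53 → 2
sample_id=503: (no match → NULL) → NULL
sample_id=504: turbidity >= 53 → 0
sample_id=505: (no match → NULL) → NULL
sample_id=506: turbidity >= 24 → 50
sample_id=507: turbidity >= 53 → 3
sample_id=508: turbidity >= 53 → 2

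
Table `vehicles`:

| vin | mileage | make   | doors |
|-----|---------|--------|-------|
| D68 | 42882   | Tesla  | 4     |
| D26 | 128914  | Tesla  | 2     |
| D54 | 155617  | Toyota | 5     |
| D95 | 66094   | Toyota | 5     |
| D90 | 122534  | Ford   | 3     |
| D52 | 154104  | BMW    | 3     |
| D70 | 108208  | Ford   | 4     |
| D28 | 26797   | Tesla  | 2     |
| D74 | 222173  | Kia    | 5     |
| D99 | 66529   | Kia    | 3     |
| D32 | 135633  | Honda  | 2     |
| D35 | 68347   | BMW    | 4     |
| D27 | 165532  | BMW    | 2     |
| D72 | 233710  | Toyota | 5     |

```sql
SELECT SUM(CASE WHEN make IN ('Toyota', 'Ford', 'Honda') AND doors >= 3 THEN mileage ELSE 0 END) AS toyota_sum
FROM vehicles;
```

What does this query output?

686163

vin=D68: ✗
vin=D26: ✗
vin=D54: ✓ → 155617
vin=D95: ✓ → 66094
vin=D90: ✓ → 122534
vin=D52: ✗
vin=D70: ✓ → 108208
vin=D28: ✗
vin=D74: ✗
vin=D99: ✗
vin=D32: ✗
vin=D35: ✗
vin=D27: ✗
vin=D72: ✓ → 233710
toyota_sum = 155617 + 66094 + 122534 + 108208 + 233710 = 686163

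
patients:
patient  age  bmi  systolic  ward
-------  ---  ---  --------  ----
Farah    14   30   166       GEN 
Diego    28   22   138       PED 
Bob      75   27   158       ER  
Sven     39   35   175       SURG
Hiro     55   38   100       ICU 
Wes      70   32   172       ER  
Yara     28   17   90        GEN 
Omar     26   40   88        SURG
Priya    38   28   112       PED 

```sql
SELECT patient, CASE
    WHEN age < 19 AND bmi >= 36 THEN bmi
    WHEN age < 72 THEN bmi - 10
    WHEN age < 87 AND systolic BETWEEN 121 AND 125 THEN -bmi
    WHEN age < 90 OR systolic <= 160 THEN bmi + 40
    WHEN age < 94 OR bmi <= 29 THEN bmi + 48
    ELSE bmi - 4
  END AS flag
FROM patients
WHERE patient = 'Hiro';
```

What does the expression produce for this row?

28

patient = Hiro: age=55, bmi=38, systolic=100, ward=ICU.
age < 19 AND bmi >= 36 → false
age < 72 → true → 28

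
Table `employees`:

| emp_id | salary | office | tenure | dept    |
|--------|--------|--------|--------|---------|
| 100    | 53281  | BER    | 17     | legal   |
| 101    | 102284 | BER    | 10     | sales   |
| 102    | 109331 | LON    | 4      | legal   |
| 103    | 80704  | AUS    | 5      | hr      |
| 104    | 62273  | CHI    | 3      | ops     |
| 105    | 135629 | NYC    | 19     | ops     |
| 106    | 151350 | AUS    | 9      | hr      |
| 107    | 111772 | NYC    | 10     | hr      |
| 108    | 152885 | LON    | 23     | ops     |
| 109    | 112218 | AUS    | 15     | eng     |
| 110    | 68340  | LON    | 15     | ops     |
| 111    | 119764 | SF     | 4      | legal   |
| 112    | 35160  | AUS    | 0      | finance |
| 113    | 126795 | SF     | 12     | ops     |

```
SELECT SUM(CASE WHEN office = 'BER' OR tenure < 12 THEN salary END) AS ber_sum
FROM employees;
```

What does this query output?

emp_id=100: ✓ → 53281
emp_id=101: ✓ → 102284
emp_id=102: ✓ → 109331
emp_id=103: ✓ → 80704
emp_id=104: ✓ → 62273
emp_id=105: ✗
emp_id=106: ✓ → 151350
emp_id=107: ✓ → 111772
emp_id=108: ✗
emp_id=109: ✗
emp_id=110: ✗
emp_id=111: ✓ → 119764
emp_id=112: ✓ → 35160
emp_id=113: ✗
ber_sum = 53281 + 102284 + 109331 + 80704 + 62273 + 151350 + 111772 + 119764 + 35160 = 825919

825919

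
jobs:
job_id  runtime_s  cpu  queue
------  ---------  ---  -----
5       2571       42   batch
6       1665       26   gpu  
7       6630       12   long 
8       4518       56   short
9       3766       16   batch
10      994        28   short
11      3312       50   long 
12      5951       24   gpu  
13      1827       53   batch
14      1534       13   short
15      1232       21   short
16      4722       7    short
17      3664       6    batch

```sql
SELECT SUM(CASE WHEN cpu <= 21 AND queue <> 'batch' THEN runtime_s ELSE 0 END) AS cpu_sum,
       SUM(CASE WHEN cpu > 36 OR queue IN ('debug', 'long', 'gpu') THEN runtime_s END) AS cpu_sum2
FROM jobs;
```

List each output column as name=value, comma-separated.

cpu_sum=14118, cpu_sum2=26474

[cpu_sum: cpu <= 21 AND queue <> 'batch']
job_id=5: ✗
job_id=6: ✗
job_id=7: ✓ → 6630
job_id=8: ✗
job_id=9: ✗
job_id=10: ✗
job_id=11: ✗
job_id=12: ✗
job_id=13: ✗
job_id=14: ✓ → 1534
job_id=15: ✓ → 1232
job_id=16: ✓ → 4722
job_id=17: ✗
cpu_sum = 6630 + 1534 + 1232 + 4722 = 14118
—
[cpu_sum2: cpu > 36 OR queue IN ('debug', 'long', 'gpu')]
job_id=5: ✓ → 2571
job_id=6: ✓ → 1665
job_id=7: ✓ → 6630
job_id=8: ✓ → 4518
job_id=9: ✗
job_id=10: ✗
job_id=11: ✓ → 3312
job_id=12: ✓ → 5951
job_id=13: ✓ → 1827
job_id=14: ✗
job_id=15: ✗
job_id=16: ✗
job_id=17: ✗
cpu_sum2 = 2571 + 1665 + 6630 + 4518 + 3312 + 5951 + 1827 = 26474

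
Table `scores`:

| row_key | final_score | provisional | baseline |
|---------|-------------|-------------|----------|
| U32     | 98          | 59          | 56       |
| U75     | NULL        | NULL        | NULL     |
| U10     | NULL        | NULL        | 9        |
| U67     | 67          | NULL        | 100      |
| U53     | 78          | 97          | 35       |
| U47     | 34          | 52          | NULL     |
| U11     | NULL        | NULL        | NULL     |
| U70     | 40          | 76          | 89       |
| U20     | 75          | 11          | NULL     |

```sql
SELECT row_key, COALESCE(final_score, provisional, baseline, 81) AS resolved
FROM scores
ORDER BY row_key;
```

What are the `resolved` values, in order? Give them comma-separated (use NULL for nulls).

9, 81, 75, 98, 34, 78, 67, 40, 81

row_key=U10: final_score=NULL, provisional=NULL, baseline=9 → 9
row_key=U11: final_score=NULL, provisional=NULL, baseline=NULL, → literal 81 → 81
row_key=U20: final_score=75 → 75
row_key=U32: final_score=98 → 98
row_key=U47: final_score=34 → 34
row_key=U53: final_score=78 → 78
row_key=U67: final_score=67 → 67
row_key=U70: final_score=40 → 40
row_key=U75: final_score=NULL, provisional=NULL, baseline=NULL, → literal 81 → 81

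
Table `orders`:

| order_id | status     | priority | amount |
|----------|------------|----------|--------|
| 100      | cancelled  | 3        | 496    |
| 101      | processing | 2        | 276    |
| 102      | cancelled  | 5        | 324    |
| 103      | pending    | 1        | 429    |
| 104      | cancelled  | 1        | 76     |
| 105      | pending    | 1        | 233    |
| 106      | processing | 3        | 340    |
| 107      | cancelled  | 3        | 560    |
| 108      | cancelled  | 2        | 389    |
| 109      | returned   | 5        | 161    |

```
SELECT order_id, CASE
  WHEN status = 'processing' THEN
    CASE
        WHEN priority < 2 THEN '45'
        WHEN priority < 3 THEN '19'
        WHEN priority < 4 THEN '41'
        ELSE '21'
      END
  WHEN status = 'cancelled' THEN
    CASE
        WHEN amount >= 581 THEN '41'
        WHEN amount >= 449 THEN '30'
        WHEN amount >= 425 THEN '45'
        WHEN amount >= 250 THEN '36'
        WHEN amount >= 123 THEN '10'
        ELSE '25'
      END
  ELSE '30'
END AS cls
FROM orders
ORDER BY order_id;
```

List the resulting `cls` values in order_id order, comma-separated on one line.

order_id=100: status='cancelled' → inner[amount >= 449] → 30
order_id=101: status='processing' → inner[priority < 3] → 19
order_id=102: status='cancelled' → inner[amount >= 250] → 36
order_id=103: status='pending' → outer ELSE → 30
order_id=104: status='cancelled' → inner[ELSE] → 25
order_id=105: status='pending' → outer ELSE → 30
order_id=106: status='processing' → inner[priority < 4] → 41
order_id=107: status='cancelled' → inner[amount >= 449] → 30
order_id=108: status='cancelled' → inner[amount >= 250] → 36
order_id=109: status='returned' → outer ELSE → 30

30, 19, 36, 30, 25, 30, 41, 30, 36, 30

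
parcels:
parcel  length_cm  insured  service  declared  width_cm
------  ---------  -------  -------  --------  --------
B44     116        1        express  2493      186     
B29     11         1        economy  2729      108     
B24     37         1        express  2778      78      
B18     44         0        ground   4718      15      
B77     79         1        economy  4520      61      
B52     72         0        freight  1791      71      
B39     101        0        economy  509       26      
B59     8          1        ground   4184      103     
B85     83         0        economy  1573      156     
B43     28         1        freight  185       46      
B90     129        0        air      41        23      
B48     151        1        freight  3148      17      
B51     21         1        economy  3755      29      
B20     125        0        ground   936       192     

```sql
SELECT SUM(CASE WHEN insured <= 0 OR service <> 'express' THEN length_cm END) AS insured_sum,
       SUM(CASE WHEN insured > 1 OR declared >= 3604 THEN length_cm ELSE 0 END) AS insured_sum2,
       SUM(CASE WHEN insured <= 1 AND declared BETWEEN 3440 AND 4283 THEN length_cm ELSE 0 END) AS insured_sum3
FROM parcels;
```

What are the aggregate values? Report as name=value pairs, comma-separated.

insured_sum=852, insured_sum2=152, insured_sum3=29

[insured_sum: insured <= 0 OR service <> 'express']
parcel=B44: ✗
parcel=B29: ✓ → 11
parcel=B24: ✗
parcel=B18: ✓ → 44
parcel=B77: ✓ → 79
parcel=B52: ✓ → 72
parcel=B39: ✓ → 101
parcel=B59: ✓ → 8
parcel=B85: ✓ → 83
parcel=B43: ✓ → 28
parcel=B90: ✓ → 129
parcel=B48: ✓ → 151
parcel=B51: ✓ → 21
parcel=B20: ✓ → 125
insured_sum = 11 + 44 + 79 + 72 + 101 + 8 + 83 + 28 + 129 + 151 + 21 + 125 = 852
—
[insured_sum2: insured > 1 OR declared >= 3604]
parcel=B44: ✗
parcel=B29: ✗
parcel=B24: ✗
parcel=B18: ✓ → 44
parcel=B77: ✓ → 79
parcel=B52: ✗
parcel=B39: ✗
parcel=B59: ✓ → 8
parcel=B85: ✗
parcel=B43: ✗
parcel=B90: ✗
parcel=B48: ✗
parcel=B51: ✓ → 21
parcel=B20: ✗
insured_sum2 = 44 + 79 + 8 + 21 = 152
—
[insured_sum3: insured <= 1 AND declared BETWEEN 3440 AND 4283]
parcel=B44: ✗
parcel=B29: ✗
parcel=B24: ✗
parcel=B18: ✗
parcel=B77: ✗
parcel=B52: ✗
parcel=B39: ✗
parcel=B59: ✓ → 8
parcel=B85: ✗
parcel=B43: ✗
parcel=B90: ✗
parcel=B48: ✗
parcel=B51: ✓ → 21
parcel=B20: ✗
insured_sum3 = 8 + 21 = 29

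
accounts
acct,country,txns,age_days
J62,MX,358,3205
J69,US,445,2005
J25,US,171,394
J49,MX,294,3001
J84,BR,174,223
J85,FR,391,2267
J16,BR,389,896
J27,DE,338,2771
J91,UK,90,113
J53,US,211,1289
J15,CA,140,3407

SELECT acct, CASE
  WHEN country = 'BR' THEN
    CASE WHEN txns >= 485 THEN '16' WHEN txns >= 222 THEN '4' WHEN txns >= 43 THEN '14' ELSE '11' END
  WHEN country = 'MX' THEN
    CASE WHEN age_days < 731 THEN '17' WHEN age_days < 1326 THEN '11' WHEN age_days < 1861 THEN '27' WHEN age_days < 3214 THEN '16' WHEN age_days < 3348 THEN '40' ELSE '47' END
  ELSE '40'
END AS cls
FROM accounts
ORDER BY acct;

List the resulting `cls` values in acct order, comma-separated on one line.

acct=J15: country='CA' → outer ELSE → 40
acct=J16: country='BR' → inner[txns >= 222] → 4
acct=J25: country='US' → outer ELSE → 40
acct=J27: country='DE' → outer ELSE → 40
acct=J49: country='MX' → inner[age_days < 3214] → 16
acct=J53: country='US' → outer ELSE → 40
acct=J62: country='MX' → inner[age_days < 3214] → 16
acct=J69: country='US' → outer ELSE → 40
acct=J84: country='BR' → inner[txns >= 43] → 14
acct=J85: country='FR' → outer ELSE → 40
acct=J91: country='UK' → outer ELSE → 40

40, 4, 40, 40, 16, 40, 16, 40, 14, 40, 40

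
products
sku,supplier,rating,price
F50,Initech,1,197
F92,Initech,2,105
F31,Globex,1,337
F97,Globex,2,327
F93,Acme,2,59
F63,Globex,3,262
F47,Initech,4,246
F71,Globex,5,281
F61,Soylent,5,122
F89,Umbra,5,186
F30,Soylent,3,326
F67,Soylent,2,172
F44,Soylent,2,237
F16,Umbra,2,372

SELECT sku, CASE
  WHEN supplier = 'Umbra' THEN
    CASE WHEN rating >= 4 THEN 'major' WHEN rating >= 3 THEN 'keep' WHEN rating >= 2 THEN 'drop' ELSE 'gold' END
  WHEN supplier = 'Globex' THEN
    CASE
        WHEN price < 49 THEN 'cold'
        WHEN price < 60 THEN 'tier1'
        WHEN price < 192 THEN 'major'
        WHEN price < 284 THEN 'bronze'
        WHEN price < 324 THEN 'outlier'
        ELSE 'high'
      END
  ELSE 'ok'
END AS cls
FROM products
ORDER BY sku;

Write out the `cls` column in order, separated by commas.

sku=F16: supplier='Umbra' → inner[rating >= 2] → drop
sku=F30: supplier='Soylent' → outer ELSE → ok
sku=F31: supplier='Globex' → inner[ELSE] → high
sku=F44: supplier='Soylent' → outer ELSE → ok
sku=F47: supplier='Initech' → outer ELSE → ok
sku=F50: supplier='Initech' → outer ELSE → ok
sku=F61: supplier='Soylent' → outer ELSE → ok
sku=F63: supplier='Globex' → inner[price < 284] → bronze
sku=F67: supplier='Soylent' → outer ELSE → ok
sku=F71: supplier='Globex' → inner[price < 284] → bronze
sku=F89: supplier='Umbra' → inner[rating >= 4] → major
sku=F92: supplier='Initech' → outer ELSE → ok
sku=F93: supplier='Acme' → outer ELSE → ok
sku=F97: supplier='Globex' → inner[ELSE] → high

drop, ok, high, ok, ok, ok, ok, bronze, ok, bronze, major, ok, ok, high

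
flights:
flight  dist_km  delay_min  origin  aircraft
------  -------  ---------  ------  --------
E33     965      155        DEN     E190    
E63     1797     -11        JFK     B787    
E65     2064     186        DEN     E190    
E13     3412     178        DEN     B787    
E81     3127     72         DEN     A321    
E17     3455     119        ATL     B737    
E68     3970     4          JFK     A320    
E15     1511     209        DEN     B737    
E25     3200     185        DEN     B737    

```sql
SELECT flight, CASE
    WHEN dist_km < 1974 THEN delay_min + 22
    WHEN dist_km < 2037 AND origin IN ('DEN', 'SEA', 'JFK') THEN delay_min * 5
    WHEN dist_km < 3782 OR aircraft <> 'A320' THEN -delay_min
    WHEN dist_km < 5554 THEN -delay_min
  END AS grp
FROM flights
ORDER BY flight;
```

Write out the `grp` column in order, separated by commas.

flight=E13: dist_km < 3782 OR aircraft <> 'A320' → -178
flight=E15: dist_km < 1974 → 231
flight=E17: dist_km < 3782 OR aircraft <> 'A320' → -119
flight=E25: dist_km < 3782 OR aircraft <> 'A320' → -185
flight=E33: dist_km < 1974 → 177
flight=E63: dist_km < 1974 → 11
flight=E65: dist_km < 3782 OR aircraft <> 'A320' → -186
flight=E68: dist_km < 5554 → -4
flight=E81: dist_km < 3782 OR aircraft <> 'A320' → -72

-178, 231, -119, -185, 177, 11, -186, -4, -72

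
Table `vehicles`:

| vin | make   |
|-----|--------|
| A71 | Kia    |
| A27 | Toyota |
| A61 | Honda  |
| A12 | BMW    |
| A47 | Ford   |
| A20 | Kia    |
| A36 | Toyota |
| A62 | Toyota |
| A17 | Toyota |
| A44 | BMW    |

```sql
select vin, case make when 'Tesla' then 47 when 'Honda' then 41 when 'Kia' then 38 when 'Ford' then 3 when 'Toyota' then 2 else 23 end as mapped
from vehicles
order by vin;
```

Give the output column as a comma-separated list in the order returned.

23, 2, 38, 2, 2, 23, 3, 41, 2, 38

vin=A12: ELSE → 23
vin=A17: make='Toyota' → 2
vin=A20: make='Kia' → 38
vin=A27: make='Toyota' → 2
vin=A36: make='Toyota' → 2
vin=A44: ELSE → 23
vin=A47: make='Ford' → 3
vin=A61: make='Honda' → 41
vin=A62: make='Toyota' → 2
vin=A71: make='Kia' → 38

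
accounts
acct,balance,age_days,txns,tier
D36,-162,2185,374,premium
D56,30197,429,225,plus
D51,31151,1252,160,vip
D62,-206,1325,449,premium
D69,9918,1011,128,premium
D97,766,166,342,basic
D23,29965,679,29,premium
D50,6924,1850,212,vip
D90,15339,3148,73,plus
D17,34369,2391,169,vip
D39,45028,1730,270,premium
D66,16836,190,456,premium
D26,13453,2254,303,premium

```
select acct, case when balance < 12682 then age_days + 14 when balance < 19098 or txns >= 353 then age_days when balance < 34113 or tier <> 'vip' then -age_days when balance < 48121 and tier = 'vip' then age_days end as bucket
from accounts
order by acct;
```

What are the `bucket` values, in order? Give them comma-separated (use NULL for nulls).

2391, -679, 2254, 2199, -1730, 1864, -1252, -429, 1339, 190, 1025, 3148, 180

acct=D17: balance < 48121 and tier = 'vip' → 2391
acct=D23: balance < 34113 or tier <> 'vip' → -679
acct=D26: balance < 19098 or txns >= 353 → 2254
acct=D36: balance < 12682 → 2199
acct=D39: balance < 34113 or tier <> 'vip' → -1730
acct=D50: balance < 12682 → 1864
acct=D51: balance < 34113 or tier <> 'vip' → -1252
acct=D56: balance < 34113 or tier <> 'vip' → -429
acct=D62: balance < 12682 → 1339
acct=D66: balance < 19098 or txns >= 353 → 190
acct=D69: balance < 12682 → 1025
acct=D90: balance < 19098 or txns >= 353 → 3148
acct=D97: balance < 12682 → 180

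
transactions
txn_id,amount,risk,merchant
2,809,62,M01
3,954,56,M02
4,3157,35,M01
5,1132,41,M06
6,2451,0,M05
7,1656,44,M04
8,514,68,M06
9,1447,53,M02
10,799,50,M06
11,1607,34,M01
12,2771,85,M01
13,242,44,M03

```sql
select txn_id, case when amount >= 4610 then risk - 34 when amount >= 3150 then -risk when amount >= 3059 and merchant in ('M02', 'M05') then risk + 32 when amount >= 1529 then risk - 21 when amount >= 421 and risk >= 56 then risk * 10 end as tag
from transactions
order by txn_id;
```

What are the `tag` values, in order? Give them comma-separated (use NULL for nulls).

620, 560, -35, NULL, -21, 23, 680, NULL, NULL, 13, 64, NULL

txn_id=2: amount >= 421 and risk >= 56 → 620
txn_id=3: amount >= 421 and risk >= 56 → 560
txn_id=4: amount >= 3150 → -35
txn_id=5: (no match → NULL) → NULL
txn_id=6: amount >= 1529 → -21
txn_id=7: amount >= 1529 → 23
txn_id=8: amount >= 421 and risk >= 56 → 680
txn_id=9: (no match → NULL) → NULL
txn_id=10: (no match → NULL) → NULL
txn_id=11: amount >= 1529 → 13
txn_id=12: amount >= 1529 → 64
txn_id=13: (no match → NULL) → NULL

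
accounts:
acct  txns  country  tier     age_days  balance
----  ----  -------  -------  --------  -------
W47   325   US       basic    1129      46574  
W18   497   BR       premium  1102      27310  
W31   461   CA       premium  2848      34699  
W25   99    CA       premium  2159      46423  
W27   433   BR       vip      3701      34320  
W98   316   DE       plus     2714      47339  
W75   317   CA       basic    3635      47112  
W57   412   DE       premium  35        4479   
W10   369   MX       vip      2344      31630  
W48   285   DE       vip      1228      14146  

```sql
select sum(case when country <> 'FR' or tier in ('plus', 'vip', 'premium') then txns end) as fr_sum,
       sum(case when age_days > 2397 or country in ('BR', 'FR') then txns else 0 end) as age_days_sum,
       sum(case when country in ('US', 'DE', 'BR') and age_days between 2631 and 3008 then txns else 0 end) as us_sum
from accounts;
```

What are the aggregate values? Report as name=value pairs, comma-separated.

fr_sum=3514, age_days_sum=2024, us_sum=316

[fr_sum: country <> 'FR' or tier in ('plus', 'vip', 'premium')]
acct=W47: ✓ → 325
acct=W18: ✓ → 497
acct=W31: ✓ → 461
acct=W25: ✓ → 99
acct=W27: ✓ → 433
acct=W98: ✓ → 316
acct=W75: ✓ → 317
acct=W57: ✓ → 412
acct=W10: ✓ → 369
acct=W48: ✓ → 285
fr_sum = 325 + 497 + 461 + 99 + 433 + 316 + 317 + 412 + 369 + 285 = 3514
—
[age_days_sum: age_days > 2397 or country in ('BR', 'FR')]
acct=W47: ✗
acct=W18: ✓ → 497
acct=W31: ✓ → 461
acct=W25: ✗
acct=W27: ✓ → 433
acct=W98: ✓ → 316
acct=W75: ✓ → 317
acct=W57: ✗
acct=W10: ✗
acct=W48: ✗
age_days_sum = 497 + 461 + 433 + 316 + 317 = 2024
—
[us_sum: country in ('US', 'DE', 'BR') and age_days between 2631 and 3008]
acct=W47: ✗
acct=W18: ✗
acct=W31: ✗
acct=W25: ✗
acct=W27: ✗
acct=W98: ✓ → 316
acct=W75: ✗
acct=W57: ✗
acct=W10: ✗
acct=W48: ✗
us_sum = 316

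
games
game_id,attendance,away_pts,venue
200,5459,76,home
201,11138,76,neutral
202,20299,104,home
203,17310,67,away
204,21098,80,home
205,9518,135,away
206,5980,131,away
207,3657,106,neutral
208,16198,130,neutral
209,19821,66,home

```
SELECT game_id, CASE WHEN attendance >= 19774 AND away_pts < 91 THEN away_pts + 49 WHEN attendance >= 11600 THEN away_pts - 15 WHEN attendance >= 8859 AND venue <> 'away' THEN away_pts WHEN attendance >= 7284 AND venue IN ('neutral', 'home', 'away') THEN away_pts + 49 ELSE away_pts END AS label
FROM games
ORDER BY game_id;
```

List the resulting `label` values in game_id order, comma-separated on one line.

76, 76, 89, 52, 129, 184, 131, 106, 115, 115

game_id=200: ELSE → 76
game_id=201: attendance >= 8859 AND venue <> 'away' → 76
game_id=202: attendance >= 11600 → 89
game_id=203: attendance >= 11600 → 52
game_id=204: attendance >= 19774 AND away_pts < 91 → 129
game_id=205: attendance >= 7284 AND venue IN ('neutral', 'home', 'away') → 184
game_id=206: ELSE → 131
game_id=207: ELSE → 106
game_id=208: attendance >= 11600 → 115
game_id=209: attendance >= 19774 AND away_pts < 91 → 115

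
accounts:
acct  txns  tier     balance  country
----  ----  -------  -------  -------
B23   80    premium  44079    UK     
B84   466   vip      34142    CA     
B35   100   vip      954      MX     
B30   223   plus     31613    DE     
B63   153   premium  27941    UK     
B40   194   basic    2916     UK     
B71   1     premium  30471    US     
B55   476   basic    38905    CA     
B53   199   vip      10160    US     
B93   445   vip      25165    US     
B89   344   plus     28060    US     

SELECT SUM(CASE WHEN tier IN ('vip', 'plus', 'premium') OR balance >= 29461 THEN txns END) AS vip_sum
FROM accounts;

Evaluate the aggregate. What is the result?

acct=B23: ✓ → 80
acct=B84: ✓ → 466
acct=B35: ✓ → 100
acct=B30: ✓ → 223
acct=B63: ✓ → 153
acct=B40: ✗
acct=B71: ✓ → 1
acct=B55: ✓ → 476
acct=B53: ✓ → 199
acct=B93: ✓ → 445
acct=B89: ✓ → 344
vip_sum = 80 + 466 + 100 + 223 + 153 + 1 + 476 + 199 + 445 + 344 = 2487

2487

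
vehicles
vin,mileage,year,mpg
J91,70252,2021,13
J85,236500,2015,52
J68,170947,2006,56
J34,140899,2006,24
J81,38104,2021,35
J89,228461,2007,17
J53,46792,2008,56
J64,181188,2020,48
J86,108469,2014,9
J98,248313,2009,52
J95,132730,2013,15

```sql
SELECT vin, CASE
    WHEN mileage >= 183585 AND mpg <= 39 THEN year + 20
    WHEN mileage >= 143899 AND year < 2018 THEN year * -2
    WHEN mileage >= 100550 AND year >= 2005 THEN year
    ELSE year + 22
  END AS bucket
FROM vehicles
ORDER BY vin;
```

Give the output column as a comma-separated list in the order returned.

2006, 2030, 2020, -4012, 2043, -4030, 2014, 2027, 2043, 2013, -4018

vin=J34: mileage >= 100550 AND year >= 2005 → 2006
vin=J53: ELSE → 2030
vin=J64: mileage >= 100550 AND year >= 2005 → 2020
vin=J68: mileage >= 143899 AND year < 2018 → -4012
vin=J81: ELSE → 2043
vin=J85: mileage >= 143899 AND year < 2018 → -4030
vin=J86: mileage >= 100550 AND year >= 2005 → 2014
vin=J89: mileage >= 183585 AND mpg <= 39 → 2027
vin=J91: ELSE → 2043
vin=J95: mileage >= 100550 AND year >= 2005 → 2013
vin=J98: mileage >= 143899 AND year < 2018 → -4018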